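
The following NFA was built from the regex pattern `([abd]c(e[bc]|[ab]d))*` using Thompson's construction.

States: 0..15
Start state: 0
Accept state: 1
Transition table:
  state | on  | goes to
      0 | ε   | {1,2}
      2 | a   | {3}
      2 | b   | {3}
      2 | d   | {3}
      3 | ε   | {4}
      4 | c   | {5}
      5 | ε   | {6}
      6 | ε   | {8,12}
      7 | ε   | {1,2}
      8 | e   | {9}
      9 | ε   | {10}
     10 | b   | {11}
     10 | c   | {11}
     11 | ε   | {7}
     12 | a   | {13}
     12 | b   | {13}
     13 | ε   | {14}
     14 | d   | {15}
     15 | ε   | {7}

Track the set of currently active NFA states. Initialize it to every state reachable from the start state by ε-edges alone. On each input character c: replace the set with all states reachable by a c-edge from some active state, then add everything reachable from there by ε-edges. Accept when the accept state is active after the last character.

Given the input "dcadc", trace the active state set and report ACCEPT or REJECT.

Answer: REJECT

Trace:
start: ε-closure({0}) = {0,1,2}
'd' @ 1: {3,4}
'c' @ 2: {5,6,8,12}
'a' @ 3: {13,14}
'd' @ 4: {1,2,7,15}  [accepting]
'c' @ 5: {}  — state set empty
end set {} — state 1 not in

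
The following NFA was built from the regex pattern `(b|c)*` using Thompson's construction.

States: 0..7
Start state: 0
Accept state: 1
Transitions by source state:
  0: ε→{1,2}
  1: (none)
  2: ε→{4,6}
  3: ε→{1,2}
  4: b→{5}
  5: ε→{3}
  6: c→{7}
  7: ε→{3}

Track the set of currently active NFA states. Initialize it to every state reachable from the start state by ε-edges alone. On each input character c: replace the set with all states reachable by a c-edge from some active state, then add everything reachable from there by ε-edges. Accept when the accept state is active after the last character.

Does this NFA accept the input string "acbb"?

Answer: REJECT

Steps:
S₀ = ε-closure({0}) = {0,1,2,4,6}
'a' @ 1: {}  — state set empty
rest 'cbb' ignored (set empty)
final: {}; accept 1 not in set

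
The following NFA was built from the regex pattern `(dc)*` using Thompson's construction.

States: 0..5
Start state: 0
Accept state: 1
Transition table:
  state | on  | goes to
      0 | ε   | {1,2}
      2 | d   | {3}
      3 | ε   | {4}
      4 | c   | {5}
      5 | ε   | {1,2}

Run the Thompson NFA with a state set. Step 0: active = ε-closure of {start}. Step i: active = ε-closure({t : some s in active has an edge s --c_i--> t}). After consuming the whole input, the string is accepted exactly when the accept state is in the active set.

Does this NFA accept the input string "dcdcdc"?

Answer: ACCEPT

Steps:
initial (ε-close {0}): {0,1,2}
'd' @ 1: {3,4}
'c' @ 2: {1,2,5}  ✓accept
'd' @ 3: {3,4}
'c' @ 4: {1,2,5}  ✓accept
'd' @ 5: {3,4}
'c' @ 6: {1,2,5}  ✓accept
end set {1,2,5} — state 1 in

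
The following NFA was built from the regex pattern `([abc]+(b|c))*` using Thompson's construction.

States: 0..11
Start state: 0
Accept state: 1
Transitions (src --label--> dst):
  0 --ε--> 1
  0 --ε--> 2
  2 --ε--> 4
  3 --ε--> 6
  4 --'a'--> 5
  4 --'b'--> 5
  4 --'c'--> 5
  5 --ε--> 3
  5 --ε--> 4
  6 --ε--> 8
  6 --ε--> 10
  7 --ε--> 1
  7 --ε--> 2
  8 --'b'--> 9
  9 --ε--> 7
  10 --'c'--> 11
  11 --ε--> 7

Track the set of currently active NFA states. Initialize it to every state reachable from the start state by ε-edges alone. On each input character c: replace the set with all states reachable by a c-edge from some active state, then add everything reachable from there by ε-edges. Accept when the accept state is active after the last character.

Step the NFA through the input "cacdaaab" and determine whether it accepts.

Answer: REJECT

Trace:
start: ε-closure({0}) = {0,1,2,4}
'c' @ 1: {3,4,5,6,8,10}
'a' @ 2: {3,4,5,6,8,10}
'c' @ 3: {1,2,3,4,5,6,7,8,10,11}  ✓accept
'd' @ 4: {}  — no active states
rest 'aaab' ignored (set empty)
end set {} — state 1 not in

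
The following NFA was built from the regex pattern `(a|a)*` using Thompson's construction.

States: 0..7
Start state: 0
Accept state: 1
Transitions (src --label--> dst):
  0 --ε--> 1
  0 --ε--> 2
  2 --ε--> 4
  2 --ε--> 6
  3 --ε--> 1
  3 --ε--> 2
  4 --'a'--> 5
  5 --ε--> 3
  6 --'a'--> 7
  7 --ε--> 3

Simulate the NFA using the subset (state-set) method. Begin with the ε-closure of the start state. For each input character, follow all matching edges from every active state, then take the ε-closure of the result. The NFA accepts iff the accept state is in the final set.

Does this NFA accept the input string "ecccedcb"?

Answer: REJECT

Steps:
start: ε-closure({0}) = {0,1,2,4,6}
'e' @ 1: {}  — no active states
rest 'cccedcb' ignored (set empty)
end set {} — state 1 not in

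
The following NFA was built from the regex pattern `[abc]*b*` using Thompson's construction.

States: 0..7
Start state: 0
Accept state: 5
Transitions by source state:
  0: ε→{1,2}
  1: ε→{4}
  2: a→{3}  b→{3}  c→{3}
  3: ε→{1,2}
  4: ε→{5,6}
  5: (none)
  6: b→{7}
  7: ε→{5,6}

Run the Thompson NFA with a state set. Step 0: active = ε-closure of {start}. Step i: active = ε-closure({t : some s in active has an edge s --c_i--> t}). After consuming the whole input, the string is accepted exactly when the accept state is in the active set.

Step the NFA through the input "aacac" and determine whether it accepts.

Answer: ACCEPT

Trace:
initial (ε-close {0}): {0,1,2,4,5,6}
'a' @ 1: {1,2,3,4,5,6}  ✓accept
'a' @ 2: {1,2,3,4,5,6}  ✓accept
'c' @ 3: {1,2,3,4,5,6}  ✓accept
'a' @ 4: {1,2,3,4,5,6}  ✓accept
'c' @ 5: {1,2,3,4,5,6}  ✓accept
end set {1,2,3,4,5,6} — state 5 in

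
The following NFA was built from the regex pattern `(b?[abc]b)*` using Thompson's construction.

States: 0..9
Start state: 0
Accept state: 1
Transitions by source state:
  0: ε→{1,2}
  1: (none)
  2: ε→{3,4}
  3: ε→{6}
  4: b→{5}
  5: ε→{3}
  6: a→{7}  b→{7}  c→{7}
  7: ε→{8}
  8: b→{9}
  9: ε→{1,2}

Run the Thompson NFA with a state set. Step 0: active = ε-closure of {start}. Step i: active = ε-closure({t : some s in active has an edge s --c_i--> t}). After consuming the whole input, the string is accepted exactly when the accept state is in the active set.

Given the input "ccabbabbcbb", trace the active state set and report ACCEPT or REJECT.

Answer: REJECT

Trace:
S₀ = ε-closure({0}) = {0,1,2,3,4,6}
'c' @ 1: {7,8}
'c' @ 2: {}  — no active states
rest 'abbabbcbb' ignored (set empty)
final: {}; accept 1 not in set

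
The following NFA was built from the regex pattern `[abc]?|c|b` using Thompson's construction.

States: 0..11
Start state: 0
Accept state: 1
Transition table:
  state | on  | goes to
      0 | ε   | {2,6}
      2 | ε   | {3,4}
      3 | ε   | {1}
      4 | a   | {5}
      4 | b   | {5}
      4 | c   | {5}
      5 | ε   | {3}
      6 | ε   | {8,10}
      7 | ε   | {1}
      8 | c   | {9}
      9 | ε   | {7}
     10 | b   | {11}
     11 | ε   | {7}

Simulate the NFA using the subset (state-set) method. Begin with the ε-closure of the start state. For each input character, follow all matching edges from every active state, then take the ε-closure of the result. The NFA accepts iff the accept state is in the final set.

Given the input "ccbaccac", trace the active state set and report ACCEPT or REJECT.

start: ε-closure({0}) = {0,1,2,3,4,6,8,10}
'c' @ 1: {1,3,5,7,9}  [accepting]
'c' @ 2: {}  — dead — no transitions
rest 'baccac' ignored (set empty)
final: {}; accept 1 not in set

Answer: REJECT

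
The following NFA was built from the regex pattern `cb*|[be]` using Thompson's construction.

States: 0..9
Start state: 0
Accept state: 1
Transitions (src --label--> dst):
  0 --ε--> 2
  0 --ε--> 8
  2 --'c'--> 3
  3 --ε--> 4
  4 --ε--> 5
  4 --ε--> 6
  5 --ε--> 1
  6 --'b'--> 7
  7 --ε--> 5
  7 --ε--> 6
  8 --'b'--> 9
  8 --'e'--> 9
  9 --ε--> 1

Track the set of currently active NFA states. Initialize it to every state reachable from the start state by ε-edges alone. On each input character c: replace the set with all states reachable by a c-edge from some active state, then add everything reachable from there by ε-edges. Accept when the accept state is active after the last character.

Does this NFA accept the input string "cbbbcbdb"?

Answer: REJECT

Derivation:
S₀ = ε-closure({0}) = {0,2,8}
'c' @ 1: {1,3,4,5,6}  [accepting]
'b' @ 2: {1,5,6,7}  [accepting]
'b' @ 3: {1,5,6,7}  [accepting]
'b' @ 4: {1,5,6,7}  [accepting]
'c' @ 5: {}  — dead — no transitions
rest 'bdb' ignored (set empty)
final: {}; accept 1 not in set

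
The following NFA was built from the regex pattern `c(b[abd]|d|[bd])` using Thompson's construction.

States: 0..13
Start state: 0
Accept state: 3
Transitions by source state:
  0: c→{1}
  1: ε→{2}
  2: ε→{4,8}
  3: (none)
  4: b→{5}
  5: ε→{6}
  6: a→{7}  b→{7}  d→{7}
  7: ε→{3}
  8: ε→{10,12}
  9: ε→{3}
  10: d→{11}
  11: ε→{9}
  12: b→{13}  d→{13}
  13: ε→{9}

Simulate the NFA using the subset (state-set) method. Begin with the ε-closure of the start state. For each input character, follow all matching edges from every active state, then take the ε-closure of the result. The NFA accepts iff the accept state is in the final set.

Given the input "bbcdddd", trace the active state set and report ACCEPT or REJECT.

Answer: REJECT

Steps:
initial (ε-close {0}): {0}
'b' @ 1: {}  — state set empty
rest 'bcdddd' ignored (set empty)
after full input: {}  (accept=3 not in)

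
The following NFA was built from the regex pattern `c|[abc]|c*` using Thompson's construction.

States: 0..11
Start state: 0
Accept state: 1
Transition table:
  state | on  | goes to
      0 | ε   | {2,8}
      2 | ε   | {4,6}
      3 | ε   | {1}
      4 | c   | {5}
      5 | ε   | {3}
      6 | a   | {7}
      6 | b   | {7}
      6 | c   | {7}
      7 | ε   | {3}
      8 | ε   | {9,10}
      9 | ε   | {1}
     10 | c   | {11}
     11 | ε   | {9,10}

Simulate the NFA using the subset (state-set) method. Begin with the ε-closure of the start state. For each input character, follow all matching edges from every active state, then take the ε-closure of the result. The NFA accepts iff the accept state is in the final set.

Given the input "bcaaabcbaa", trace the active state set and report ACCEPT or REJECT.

start: ε-closure({0}) = {0,1,2,4,6,8,9,10}
'b' @ 1: {1,3,7}  [accepting]
'c' @ 2: {}  — no active states
rest 'aaabcbaa' ignored (set empty)
end set {} — state 1 not in

Answer: REJECT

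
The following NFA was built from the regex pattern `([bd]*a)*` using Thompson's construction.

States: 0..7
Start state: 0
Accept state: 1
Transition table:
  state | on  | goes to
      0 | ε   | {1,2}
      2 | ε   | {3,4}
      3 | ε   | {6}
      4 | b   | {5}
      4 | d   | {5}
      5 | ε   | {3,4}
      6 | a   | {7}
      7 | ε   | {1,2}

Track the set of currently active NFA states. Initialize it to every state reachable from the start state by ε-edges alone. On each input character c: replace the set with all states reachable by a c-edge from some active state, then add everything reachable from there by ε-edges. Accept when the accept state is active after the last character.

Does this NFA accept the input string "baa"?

S₀ = ε-closure({0}) = {0,1,2,3,4,6}
'b' @ 1: {3,4,5,6}
'a' @ 2: {1,2,3,4,6,7}  (accept∈set)
'a' @ 3: {1,2,3,4,6,7}  (accept∈set)
final: {1,2,3,4,6,7}; accept 1 in set

Answer: ACCEPT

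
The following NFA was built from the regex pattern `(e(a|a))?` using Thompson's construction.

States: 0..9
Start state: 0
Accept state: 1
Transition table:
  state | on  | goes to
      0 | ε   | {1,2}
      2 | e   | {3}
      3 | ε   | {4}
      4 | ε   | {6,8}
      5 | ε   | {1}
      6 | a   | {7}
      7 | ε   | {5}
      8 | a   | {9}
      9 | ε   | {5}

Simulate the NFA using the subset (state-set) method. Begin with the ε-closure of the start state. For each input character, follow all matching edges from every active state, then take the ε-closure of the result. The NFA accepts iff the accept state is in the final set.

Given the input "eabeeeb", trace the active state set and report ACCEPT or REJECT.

start: ε-closure({0}) = {0,1,2}
'e' @ 1: {3,4,6,8}
'a' @ 2: {1,5,7,9}  [accepting]
'b' @ 3: {}  — state set empty
rest 'eeeb' ignored (set empty)
after full input: {}  (accept=1 not in)

Answer: REJECT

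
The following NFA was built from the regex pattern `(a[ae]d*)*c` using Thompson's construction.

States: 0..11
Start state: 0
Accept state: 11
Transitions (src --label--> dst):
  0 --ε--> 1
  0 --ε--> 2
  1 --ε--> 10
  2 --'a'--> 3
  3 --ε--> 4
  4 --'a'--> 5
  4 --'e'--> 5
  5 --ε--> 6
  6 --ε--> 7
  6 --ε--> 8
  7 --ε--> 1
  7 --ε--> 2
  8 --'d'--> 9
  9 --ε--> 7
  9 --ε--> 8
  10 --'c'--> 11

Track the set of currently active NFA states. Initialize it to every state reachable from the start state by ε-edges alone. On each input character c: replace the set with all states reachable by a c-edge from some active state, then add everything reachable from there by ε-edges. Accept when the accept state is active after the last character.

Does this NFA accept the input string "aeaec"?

S₀ = ε-closure({0}) = {0,1,2,10}
'a' @ 1: {3,4}
'e' @ 2: {1,2,5,6,7,8,10}
'a' @ 3: {3,4}
'e' @ 4: {1,2,5,6,7,8,10}
'c' @ 5: {11}  [accepting]
final: {11}; accept 11 in set

Answer: ACCEPT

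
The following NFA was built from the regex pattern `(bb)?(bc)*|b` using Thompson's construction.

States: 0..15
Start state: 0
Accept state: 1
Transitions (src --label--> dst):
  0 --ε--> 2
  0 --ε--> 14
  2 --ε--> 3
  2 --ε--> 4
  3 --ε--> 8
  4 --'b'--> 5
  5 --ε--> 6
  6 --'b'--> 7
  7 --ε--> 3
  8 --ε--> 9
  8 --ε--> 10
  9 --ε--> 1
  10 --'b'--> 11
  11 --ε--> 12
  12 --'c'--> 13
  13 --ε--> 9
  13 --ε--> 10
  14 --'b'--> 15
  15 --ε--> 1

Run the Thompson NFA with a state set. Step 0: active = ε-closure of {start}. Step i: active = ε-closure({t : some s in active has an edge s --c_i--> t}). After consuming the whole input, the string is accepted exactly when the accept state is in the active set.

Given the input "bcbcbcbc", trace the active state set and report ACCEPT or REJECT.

start: ε-closure({0}) = {0,1,2,3,4,8,9,10,14}
'b' @ 1: {1,5,6,11,12,15}  [accepting]
'c' @ 2: {1,9,10,13}  [accepting]
'b' @ 3: {11,12}
'c' @ 4: {1,9,10,13}  [accepting]
'b' @ 5: {11,12}
'c' @ 6: {1,9,10,13}  [accepting]
'b' @ 7: {11,12}
'c' @ 8: {1,9,10,13}  [accepting]
end set {1,9,10,13} — state 1 in

Answer: ACCEPT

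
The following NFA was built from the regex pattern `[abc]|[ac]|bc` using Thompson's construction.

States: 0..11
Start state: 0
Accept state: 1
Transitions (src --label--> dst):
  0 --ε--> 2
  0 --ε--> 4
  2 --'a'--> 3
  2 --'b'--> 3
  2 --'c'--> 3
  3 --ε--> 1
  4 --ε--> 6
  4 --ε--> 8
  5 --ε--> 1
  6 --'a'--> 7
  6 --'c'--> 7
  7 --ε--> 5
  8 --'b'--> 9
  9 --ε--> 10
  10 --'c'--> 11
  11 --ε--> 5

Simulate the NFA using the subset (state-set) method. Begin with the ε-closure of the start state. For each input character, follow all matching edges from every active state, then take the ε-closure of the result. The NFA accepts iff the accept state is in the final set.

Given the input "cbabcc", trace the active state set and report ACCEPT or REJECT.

initial (ε-close {0}): {0,2,4,6,8}
'c' @ 1: {1,3,5,7}  [accepting]
'b' @ 2: {}  — no active states
rest 'abcc' ignored (set empty)
final: {}; accept 1 not in set

Answer: REJECT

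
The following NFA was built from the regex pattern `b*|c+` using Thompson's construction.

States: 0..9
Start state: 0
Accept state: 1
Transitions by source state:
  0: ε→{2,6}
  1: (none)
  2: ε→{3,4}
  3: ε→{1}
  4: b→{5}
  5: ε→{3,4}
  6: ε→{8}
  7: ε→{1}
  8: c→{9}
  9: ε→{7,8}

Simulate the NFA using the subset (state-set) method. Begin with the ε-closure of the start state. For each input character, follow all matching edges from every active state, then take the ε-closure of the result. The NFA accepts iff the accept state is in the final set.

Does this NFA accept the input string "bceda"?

initial (ε-close {0}): {0,1,2,3,4,6,8}
'b' @ 1: {1,3,4,5}  [accepting]
'c' @ 2: {}  — no active states
rest 'eda' ignored (set empty)
after full input: {}  (accept=1 not in)

Answer: REJECT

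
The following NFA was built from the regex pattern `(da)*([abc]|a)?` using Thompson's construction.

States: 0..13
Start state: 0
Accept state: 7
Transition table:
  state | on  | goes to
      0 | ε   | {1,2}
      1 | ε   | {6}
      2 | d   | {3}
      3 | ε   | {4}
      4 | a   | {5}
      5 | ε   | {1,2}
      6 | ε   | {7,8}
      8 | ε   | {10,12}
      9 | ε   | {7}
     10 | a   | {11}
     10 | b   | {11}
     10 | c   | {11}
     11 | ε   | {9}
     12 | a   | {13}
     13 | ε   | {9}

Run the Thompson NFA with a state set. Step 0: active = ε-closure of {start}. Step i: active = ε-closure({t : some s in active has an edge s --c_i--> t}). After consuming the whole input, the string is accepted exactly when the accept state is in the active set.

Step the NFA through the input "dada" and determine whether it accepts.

initial (ε-close {0}): {0,1,2,6,7,8,10,12}
'd' @ 1: {3,4}
'a' @ 2: {1,2,5,6,7,8,10,12}  (accept∈set)
'd' @ 3: {3,4}
'a' @ 4: {1,2,5,6,7,8,10,12}  (accept∈set)
final: {1,2,5,6,7,8,10,12}; accept 7 in set

Answer: ACCEPT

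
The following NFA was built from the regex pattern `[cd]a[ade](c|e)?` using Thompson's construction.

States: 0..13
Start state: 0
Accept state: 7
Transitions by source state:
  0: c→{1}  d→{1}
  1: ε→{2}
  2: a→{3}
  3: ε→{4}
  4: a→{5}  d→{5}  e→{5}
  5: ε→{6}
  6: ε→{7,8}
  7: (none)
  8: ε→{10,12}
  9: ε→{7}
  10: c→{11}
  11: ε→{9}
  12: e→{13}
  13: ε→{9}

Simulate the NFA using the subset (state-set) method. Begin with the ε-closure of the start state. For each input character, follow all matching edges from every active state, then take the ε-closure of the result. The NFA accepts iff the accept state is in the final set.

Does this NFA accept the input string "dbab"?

S₀ = ε-closure({0}) = {0}
'd' @ 1: {1,2}
'b' @ 2: {}  — dead — no transitions
rest 'ab' ignored (set empty)
end set {} — state 7 not in

Answer: REJECT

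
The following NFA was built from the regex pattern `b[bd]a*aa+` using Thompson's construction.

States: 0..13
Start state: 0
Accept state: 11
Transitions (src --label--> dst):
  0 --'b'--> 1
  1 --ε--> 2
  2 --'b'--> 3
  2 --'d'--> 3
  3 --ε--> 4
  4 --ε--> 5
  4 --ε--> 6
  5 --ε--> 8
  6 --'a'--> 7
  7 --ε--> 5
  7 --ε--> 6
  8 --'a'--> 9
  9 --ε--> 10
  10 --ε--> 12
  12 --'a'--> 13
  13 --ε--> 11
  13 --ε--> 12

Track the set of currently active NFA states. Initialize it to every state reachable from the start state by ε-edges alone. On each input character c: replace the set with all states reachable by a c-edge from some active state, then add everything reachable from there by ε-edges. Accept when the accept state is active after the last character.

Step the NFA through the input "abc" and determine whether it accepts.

Answer: REJECT

Trace:
initial (ε-close {0}): {0}
'a' @ 1: {}  — dead — no transitions
rest 'bc' ignored (set empty)
after full input: {}  (accept=11 not in)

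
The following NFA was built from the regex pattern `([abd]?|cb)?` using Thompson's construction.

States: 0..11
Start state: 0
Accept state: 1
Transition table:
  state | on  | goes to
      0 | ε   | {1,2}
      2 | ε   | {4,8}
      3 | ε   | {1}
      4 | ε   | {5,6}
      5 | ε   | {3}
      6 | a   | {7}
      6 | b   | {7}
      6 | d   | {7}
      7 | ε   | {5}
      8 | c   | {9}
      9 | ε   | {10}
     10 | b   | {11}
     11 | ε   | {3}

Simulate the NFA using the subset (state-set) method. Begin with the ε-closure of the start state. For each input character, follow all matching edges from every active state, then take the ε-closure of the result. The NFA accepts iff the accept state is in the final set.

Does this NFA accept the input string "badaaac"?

S₀ = ε-closure({0}) = {0,1,2,3,4,5,6,8}
'b' @ 1: {1,3,5,7}  (accept∈set)
'a' @ 2: {}  — state set empty
rest 'daaac' ignored (set empty)
final: {}; accept 1 not in set

Answer: REJECT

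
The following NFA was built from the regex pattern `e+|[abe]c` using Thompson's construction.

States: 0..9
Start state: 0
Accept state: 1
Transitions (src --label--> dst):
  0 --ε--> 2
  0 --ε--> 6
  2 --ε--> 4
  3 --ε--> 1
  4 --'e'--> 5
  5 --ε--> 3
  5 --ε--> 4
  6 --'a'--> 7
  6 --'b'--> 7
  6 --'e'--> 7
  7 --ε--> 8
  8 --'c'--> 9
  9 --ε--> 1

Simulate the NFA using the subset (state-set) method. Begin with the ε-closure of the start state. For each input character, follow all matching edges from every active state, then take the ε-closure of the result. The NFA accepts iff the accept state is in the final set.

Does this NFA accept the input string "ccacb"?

Answer: REJECT

Trace:
S₀ = ε-closure({0}) = {0,2,4,6}
'c' @ 1: {}  — no active states
rest 'cacb' ignored (set empty)
after full input: {}  (accept=1 not in)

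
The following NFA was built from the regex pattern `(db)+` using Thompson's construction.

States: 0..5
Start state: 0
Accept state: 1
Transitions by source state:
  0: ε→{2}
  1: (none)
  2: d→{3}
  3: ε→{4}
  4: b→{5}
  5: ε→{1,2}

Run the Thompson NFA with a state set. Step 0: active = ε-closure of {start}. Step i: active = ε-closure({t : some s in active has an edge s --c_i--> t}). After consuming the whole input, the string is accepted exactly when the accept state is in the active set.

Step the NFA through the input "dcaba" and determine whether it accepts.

start: ε-closure({0}) = {0,2}
'd' @ 1: {3,4}
'c' @ 2: {}  — no active states
rest 'aba' ignored (set empty)
after full input: {}  (accept=1 not in)

Answer: REJECT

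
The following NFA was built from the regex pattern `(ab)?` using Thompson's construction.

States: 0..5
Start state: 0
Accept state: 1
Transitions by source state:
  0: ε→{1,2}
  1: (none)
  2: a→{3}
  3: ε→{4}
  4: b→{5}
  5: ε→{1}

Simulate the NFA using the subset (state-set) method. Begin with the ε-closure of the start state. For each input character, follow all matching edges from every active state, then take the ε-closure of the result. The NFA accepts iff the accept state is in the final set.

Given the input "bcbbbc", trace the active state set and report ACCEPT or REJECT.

Answer: REJECT

Derivation:
start: ε-closure({0}) = {0,1,2}
'b' @ 1: {}  — dead — no transitions
rest 'cbbbc' ignored (set empty)
final: {}; accept 1 not in set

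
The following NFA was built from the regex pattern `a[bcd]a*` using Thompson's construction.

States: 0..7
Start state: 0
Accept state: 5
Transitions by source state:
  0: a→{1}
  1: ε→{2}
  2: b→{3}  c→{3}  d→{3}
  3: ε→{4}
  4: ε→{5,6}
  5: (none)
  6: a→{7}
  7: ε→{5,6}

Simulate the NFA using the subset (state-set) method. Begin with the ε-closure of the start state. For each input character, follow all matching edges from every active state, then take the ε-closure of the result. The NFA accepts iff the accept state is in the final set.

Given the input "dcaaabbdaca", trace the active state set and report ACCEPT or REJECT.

Answer: REJECT

Derivation:
start: ε-closure({0}) = {0}
'd' @ 1: {}  — no active states
rest 'caaabbdaca' ignored (set empty)
final: {}; accept 5 not in set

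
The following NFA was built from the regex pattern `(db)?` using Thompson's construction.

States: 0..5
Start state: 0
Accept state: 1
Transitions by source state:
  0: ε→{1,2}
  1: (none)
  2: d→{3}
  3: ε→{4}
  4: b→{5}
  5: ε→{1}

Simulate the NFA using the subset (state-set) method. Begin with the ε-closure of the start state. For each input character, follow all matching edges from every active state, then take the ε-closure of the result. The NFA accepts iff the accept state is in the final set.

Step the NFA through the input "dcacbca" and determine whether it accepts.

S₀ = ε-closure({0}) = {0,1,2}
'd' @ 1: {3,4}
'c' @ 2: {}  — state set empty
rest 'acbca' ignored (set empty)
final: {}; accept 1 not in set

Answer: REJECT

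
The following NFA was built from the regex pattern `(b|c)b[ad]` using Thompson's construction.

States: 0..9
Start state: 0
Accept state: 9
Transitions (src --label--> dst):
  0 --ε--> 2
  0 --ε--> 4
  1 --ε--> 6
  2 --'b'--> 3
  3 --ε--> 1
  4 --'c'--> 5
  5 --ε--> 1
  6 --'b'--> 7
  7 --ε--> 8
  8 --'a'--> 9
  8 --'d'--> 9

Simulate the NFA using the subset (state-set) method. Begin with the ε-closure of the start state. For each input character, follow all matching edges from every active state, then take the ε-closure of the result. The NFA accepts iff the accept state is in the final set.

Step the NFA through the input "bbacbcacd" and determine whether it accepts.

start: ε-closure({0}) = {0,2,4}
'b' @ 1: {1,3,6}
'b' @ 2: {7,8}
'a' @ 3: {9}  [accepting]
'c' @ 4: {}  — no active states
rest 'bcacd' ignored (set empty)
after full input: {}  (accept=9 not in)

Answer: REJECT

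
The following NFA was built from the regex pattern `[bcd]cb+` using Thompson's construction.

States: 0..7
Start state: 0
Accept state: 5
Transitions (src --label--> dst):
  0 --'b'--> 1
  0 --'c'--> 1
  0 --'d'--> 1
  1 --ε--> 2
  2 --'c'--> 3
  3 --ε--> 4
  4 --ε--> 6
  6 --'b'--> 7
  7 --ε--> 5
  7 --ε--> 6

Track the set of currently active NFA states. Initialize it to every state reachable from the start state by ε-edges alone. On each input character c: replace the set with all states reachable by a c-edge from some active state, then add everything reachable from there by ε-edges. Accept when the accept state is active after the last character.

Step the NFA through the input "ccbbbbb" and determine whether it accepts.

start: ε-closure({0}) = {0}
'c' @ 1: {1,2}
'c' @ 2: {3,4,6}
'b' @ 3: {5,6,7}  [accepting]
'b' @ 4: {5,6,7}  [accepting]
'b' @ 5: {5,6,7}  [accepting]
'b' @ 6: {5,6,7}  [accepting]
'b' @ 7: {5,6,7}  [accepting]
final: {5,6,7}; accept 5 in set

Answer: ACCEPT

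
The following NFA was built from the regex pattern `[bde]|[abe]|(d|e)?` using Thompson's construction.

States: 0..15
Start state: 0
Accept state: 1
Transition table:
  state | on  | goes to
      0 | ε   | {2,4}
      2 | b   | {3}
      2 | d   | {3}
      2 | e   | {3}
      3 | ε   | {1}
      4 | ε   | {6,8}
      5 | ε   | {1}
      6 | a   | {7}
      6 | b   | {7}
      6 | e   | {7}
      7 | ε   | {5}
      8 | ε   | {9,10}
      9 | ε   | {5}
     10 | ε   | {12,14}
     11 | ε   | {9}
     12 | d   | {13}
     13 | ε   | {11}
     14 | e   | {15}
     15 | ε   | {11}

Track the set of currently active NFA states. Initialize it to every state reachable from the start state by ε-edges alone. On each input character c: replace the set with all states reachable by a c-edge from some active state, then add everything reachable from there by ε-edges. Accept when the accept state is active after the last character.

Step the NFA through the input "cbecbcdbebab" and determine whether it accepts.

initial (ε-close {0}): {0,1,2,4,5,6,8,9,10,12,14}
'c' @ 1: {}  — state set empty
rest 'becbcdbebab' ignored (set empty)
end set {} — state 1 not in

Answer: REJECT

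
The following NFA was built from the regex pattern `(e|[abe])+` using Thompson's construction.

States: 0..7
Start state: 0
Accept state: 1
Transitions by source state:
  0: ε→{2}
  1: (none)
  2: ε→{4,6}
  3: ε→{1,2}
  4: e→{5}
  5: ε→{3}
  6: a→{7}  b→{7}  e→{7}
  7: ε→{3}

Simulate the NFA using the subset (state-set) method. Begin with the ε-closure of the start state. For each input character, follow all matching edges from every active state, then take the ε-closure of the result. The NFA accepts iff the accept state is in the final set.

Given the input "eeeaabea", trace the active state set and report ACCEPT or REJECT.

Answer: ACCEPT

Trace:
initial (ε-close {0}): {0,2,4,6}
'e' @ 1: {1,2,3,4,5,6,7}  ✓accept
'e' @ 2: {1,2,3,4,5,6,7}  ✓accept
'e' @ 3: {1,2,3,4,5,6,7}  ✓accept
'a' @ 4: {1,2,3,4,6,7}  ✓accept
'a' @ 5: {1,2,3,4,6,7}  ✓accept
'b' @ 6: {1,2,3,4,6,7}  ✓accept
'e' @ 7: {1,2,3,4,5,6,7}  ✓accept
'a' @ 8: {1,2,3,4,6,7}  ✓accept
after full input: {1,2,3,4,6,7}  (accept=1 in)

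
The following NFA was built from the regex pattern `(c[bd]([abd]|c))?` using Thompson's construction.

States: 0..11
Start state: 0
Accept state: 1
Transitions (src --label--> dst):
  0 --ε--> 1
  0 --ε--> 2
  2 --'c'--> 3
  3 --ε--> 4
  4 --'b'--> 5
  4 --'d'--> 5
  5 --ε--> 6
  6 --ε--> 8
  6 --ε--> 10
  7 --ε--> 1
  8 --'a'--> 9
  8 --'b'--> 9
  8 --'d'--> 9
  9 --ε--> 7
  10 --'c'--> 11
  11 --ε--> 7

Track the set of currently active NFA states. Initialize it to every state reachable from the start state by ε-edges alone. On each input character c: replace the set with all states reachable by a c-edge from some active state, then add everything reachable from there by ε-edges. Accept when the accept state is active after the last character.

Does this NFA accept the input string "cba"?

initial (ε-close {0}): {0,1,2}
'c' @ 1: {3,4}
'b' @ 2: {5,6,8,10}
'a' @ 3: {1,7,9}  [accepting]
end set {1,7,9} — state 1 in

Answer: ACCEPT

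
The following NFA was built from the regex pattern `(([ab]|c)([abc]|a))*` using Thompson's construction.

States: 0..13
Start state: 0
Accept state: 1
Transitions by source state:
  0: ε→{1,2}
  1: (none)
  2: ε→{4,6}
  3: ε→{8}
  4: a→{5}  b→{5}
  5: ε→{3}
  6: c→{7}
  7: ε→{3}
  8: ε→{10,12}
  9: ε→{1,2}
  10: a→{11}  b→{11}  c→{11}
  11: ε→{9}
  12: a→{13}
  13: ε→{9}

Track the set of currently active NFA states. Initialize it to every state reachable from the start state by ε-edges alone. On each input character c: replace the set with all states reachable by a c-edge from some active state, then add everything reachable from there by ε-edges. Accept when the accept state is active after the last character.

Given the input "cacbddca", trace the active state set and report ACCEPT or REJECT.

Answer: REJECT

Derivation:
initial (ε-close {0}): {0,1,2,4,6}
'c' @ 1: {3,7,8,10,12}
'a' @ 2: {1,2,4,6,9,11,13}  ✓accept
'c' @ 3: {3,7,8,10,12}
'b' @ 4: {1,2,4,6,9,11}  ✓accept
'd' @ 5: {}  — state set empty
rest 'dca' ignored (set empty)
final: {}; accept 1 not in set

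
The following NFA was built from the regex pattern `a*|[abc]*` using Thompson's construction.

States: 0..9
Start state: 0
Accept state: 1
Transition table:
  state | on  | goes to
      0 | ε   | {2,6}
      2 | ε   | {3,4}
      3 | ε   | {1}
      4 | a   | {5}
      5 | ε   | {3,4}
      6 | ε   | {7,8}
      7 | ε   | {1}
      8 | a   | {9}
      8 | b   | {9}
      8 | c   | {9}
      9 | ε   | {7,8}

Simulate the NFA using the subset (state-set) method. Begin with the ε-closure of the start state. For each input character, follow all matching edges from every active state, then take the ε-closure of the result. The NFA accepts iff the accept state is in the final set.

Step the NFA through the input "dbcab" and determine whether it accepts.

start: ε-closure({0}) = {0,1,2,3,4,6,7,8}
'd' @ 1: {}  — dead — no transitions
rest 'bcab' ignored (set empty)
after full input: {}  (accept=1 not in)

Answer: REJECT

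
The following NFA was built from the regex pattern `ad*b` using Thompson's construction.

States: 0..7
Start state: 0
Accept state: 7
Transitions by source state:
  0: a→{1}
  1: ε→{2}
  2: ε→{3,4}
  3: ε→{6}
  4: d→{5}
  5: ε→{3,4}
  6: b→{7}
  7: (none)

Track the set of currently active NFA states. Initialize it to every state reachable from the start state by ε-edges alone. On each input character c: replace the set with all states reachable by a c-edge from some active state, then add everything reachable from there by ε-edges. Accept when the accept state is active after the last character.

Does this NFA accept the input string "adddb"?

Answer: ACCEPT

Steps:
initial (ε-close {0}): {0}
'a' @ 1: {1,2,3,4,6}
'd' @ 2: {3,4,5,6}
'd' @ 3: {3,4,5,6}
'd' @ 4: {3,4,5,6}
'b' @ 5: {7}  ✓accept
end set {7} — state 7 in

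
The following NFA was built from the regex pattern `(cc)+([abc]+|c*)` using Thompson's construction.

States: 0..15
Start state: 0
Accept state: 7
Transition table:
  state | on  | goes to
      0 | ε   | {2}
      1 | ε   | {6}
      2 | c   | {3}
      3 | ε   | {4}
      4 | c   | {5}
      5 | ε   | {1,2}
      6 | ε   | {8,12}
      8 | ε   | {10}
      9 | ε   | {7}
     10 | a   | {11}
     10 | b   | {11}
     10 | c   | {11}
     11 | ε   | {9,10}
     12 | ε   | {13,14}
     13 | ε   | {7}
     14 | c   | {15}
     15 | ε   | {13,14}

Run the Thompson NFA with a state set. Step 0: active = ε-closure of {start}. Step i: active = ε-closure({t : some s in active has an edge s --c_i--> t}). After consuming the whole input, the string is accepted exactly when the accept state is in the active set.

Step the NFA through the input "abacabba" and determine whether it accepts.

Answer: REJECT

Trace:
initial (ε-close {0}): {0,2}
'a' @ 1: {}  — dead — no transitions
rest 'bacabba' ignored (set empty)
final: {}; accept 7 not in set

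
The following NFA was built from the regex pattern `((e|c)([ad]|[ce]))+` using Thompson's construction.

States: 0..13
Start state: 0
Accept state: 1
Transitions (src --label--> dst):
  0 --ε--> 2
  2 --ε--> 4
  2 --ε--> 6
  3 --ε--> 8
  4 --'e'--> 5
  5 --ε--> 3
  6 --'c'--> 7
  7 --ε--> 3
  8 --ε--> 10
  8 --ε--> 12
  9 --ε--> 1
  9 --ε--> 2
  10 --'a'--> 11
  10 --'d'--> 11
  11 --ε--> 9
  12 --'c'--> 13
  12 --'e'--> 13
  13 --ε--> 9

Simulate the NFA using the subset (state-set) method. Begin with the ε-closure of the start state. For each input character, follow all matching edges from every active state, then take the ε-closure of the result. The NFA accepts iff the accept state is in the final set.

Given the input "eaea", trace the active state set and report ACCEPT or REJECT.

start: ε-closure({0}) = {0,2,4,6}
'e' @ 1: {3,5,8,10,12}
'a' @ 2: {1,2,4,6,9,11}  (accept∈set)
'e' @ 3: {3,5,8,10,12}
'a' @ 4: {1,2,4,6,9,11}  (accept∈set)
end set {1,2,4,6,9,11} — state 1 in

Answer: ACCEPT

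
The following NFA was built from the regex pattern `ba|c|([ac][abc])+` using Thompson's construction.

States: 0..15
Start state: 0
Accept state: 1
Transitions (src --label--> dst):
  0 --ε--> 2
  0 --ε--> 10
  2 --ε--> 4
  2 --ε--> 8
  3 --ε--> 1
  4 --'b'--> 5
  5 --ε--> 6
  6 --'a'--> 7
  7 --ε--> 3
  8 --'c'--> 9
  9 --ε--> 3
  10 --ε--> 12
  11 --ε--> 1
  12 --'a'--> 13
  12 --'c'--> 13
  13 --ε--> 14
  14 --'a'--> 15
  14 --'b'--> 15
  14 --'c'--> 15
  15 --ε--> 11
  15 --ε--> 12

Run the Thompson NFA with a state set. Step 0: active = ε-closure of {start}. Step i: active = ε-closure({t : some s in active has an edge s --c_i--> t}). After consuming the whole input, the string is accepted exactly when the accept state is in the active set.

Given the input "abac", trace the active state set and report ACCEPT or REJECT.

initial (ε-close {0}): {0,2,4,8,10,12}
'a' @ 1: {13,14}
'b' @ 2: {1,11,12,15}  ✓accept
'a' @ 3: {13,14}
'c' @ 4: {1,11,12,15}  ✓accept
after full input: {1,11,12,15}  (accept=1 in)

Answer: ACCEPT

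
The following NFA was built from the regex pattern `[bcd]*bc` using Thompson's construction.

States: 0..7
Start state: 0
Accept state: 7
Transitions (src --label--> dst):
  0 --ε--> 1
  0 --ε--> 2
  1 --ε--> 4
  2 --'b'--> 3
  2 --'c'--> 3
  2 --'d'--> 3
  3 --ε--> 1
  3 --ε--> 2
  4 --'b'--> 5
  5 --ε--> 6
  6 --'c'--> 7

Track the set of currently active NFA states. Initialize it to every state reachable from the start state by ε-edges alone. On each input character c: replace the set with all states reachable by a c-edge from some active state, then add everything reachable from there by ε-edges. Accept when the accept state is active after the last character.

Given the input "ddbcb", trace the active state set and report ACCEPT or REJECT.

Answer: REJECT

Steps:
S₀ = ε-closure({0}) = {0,1,2,4}
'd' @ 1: {1,2,3,4}
'd' @ 2: {1,2,3,4}
'b' @ 3: {1,2,3,4,5,6}
'c' @ 4: {1,2,3,4,7}  (accept∈set)
'b' @ 5: {1,2,3,4,5,6}
final: {1,2,3,4,5,6}; accept 7 not in set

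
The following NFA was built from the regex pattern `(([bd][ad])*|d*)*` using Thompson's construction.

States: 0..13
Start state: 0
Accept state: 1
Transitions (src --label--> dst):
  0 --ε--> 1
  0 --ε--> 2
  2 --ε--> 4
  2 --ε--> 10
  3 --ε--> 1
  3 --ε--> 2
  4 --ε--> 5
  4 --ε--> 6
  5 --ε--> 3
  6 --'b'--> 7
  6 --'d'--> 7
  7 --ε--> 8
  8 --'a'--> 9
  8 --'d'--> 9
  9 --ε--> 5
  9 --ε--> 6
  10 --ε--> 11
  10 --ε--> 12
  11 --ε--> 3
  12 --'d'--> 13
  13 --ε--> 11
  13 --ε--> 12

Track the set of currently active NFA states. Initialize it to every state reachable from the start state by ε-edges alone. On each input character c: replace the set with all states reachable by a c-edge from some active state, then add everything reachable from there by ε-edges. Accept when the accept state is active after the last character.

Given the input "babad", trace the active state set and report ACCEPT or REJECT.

initial (ε-close {0}): {0,1,2,3,4,5,6,10,11,12}
'b' @ 1: {7,8}
'a' @ 2: {1,2,3,4,5,6,9,10,11,12}  ✓accept
'b' @ 3: {7,8}
'a' @ 4: {1,2,3,4,5,6,9,10,11,12}  ✓accept
'd' @ 5: {1,2,3,4,5,6,7,8,10,11,12,13}  ✓accept
after full input: {1,2,3,4,5,6,7,8,10,11,12,13}  (accept=1 in)

Answer: ACCEPT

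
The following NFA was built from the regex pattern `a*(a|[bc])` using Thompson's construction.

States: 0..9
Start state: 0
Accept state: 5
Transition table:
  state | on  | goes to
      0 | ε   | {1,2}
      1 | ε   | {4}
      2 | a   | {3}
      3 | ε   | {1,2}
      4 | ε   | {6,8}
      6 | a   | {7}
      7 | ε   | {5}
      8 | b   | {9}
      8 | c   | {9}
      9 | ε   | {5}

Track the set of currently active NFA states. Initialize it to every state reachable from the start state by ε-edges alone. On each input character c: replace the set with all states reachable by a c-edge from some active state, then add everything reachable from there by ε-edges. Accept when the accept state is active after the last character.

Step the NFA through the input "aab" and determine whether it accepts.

start: ε-closure({0}) = {0,1,2,4,6,8}
'a' @ 1: {1,2,3,4,5,6,7,8}  (accept∈set)
'a' @ 2: {1,2,3,4,5,6,7,8}  (accept∈set)
'b' @ 3: {5,9}  (accept∈set)
final: {5,9}; accept 5 in set

Answer: ACCEPT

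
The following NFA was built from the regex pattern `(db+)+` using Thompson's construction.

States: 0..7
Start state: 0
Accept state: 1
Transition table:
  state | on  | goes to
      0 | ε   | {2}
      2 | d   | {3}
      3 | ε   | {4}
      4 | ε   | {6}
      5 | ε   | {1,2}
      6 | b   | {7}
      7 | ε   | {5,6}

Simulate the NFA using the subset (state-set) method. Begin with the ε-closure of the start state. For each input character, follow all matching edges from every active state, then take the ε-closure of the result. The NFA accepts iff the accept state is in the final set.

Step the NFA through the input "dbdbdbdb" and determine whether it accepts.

Answer: ACCEPT

Trace:
S₀ = ε-closure({0}) = {0,2}
'd' @ 1: {3,4,6}
'b' @ 2: {1,2,5,6,7}  (accept∈set)
'd' @ 3: {3,4,6}
'b' @ 4: {1,2,5,6,7}  (accept∈set)
'd' @ 5: {3,4,6}
'b' @ 6: {1,2,5,6,7}  (accept∈set)
'd' @ 7: {3,4,6}
'b' @ 8: {1,2,5,6,7}  (accept∈set)
final: {1,2,5,6,7}; accept 1 in set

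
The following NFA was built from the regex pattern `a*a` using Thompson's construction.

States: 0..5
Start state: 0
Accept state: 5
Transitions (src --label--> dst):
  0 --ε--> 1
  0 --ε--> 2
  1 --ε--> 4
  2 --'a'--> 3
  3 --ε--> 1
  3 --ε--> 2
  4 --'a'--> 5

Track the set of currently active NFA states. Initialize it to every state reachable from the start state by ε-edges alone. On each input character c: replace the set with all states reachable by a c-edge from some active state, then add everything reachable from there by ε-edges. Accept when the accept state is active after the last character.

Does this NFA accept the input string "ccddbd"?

initial (ε-close {0}): {0,1,2,4}
'c' @ 1: {}  — no active states
rest 'cddbd' ignored (set empty)
final: {}; accept 5 not in set

Answer: REJECT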